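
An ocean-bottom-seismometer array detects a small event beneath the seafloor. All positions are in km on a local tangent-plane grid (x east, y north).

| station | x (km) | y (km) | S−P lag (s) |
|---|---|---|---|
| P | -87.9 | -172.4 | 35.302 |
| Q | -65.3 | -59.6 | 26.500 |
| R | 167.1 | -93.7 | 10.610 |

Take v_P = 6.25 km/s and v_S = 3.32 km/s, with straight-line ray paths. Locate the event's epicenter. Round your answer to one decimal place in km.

Distance from S−P lag: d = Δt · v_P v_S / (v_P − v_S) = Δt · (6.25·3.32)/(6.25−3.32) ≈ 7.0819·Δt.
So d_P = 250.01, d_Q = 187.67, d_R = 75.14 km.
Circle about each station: (x + 87.9)² + (y + 172.4)² = 250.01²; (x + 65.3)² + (y + 59.6)² = 187.67²; (x − 167.1)² + (y + 93.7)² = 75.14².
Subtracting pairs of circle equations eliminates x²+y² and gives linear equations (the radical axes):
45.2 x + 225.6 y = -2346.95
510.0 x + 157.4 y = 56112.91
Solving the 2×2 system: x ≈ 120.7, y ≈ -34.6 km.

(120.7, -34.6)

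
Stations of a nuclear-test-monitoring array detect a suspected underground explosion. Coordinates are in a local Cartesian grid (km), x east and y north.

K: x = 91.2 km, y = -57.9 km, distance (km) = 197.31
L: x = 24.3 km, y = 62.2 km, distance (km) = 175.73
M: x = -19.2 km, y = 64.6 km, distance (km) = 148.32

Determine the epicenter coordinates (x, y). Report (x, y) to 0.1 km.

Circle about each station: (x − 91.2)² + (y + 57.9)² = 197.31²; (x − 24.3)² + (y − 62.2)² = 175.73²; (x + 19.2)² + (y − 64.6)² = 148.32².
Subtracting the K equation from the L and M equations removes the quadratic terms:
-133.8 x + 240.2 y = 839.68
-220.8 x + 245.0 y = 9804.36
Solving the 2×2 system: x ≈ -106.1, y ≈ -55.6 km.
Check against K (with the unrounded x, y): √((x − 91.2)²+(y + 57.9)²) = 197.32 ≈ 197.31 km. ✓

-106.1 km east, -55.6 km north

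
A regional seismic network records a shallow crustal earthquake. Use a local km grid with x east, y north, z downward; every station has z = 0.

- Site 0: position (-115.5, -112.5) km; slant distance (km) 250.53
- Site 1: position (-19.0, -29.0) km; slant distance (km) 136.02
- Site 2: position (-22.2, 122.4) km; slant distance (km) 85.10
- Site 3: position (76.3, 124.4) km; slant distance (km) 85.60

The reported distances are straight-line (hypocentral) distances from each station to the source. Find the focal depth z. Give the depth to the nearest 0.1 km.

depth ≈ 58.1 km

Each station gives a sphere (x−x_i)² + (y−y_i)² + z² = d_i² (stations at z=0).
Subtracting the Site 0 sphere from Site 1 and Site 2: z² cancels, leaving linear equations in x and y:
193.0 x + 167.0 y = 19469.34
186.6 x + 469.8 y = 45001.37
Solving: x ≈ 27.415, y ≈ 84.899 km (keep extra digits for the depth step; rounded: 27.4, 84.9).
Then from the Site 0 sphere: z² = 250.53² − (x + 115.5)² − (y + 112.5)² with x = 27.415, y = 84.899, so z ≈ 58.088 ≈ 58.1 km.
Check against Site 3 (with the unrounded solution): distance 85.58 ≈ 85.60 km. ✓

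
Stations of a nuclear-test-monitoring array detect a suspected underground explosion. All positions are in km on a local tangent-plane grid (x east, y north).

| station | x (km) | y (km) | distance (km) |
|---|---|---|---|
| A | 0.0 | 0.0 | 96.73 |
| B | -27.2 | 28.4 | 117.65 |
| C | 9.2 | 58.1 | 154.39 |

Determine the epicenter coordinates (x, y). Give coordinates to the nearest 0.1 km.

Circle about each station: x² + y² = 96.73²; (x + 27.2)² + (y − 28.4)² = 117.65²; (x − 9.2)² + (y − 58.1)² = 154.39².
Subtracting pairs of circle equations eliminates x²+y² and gives linear equations (the radical axes):
-54.4 x + 56.8 y = -2938.43
18.4 x + 116.2 y = -11019.33
Solving the 2×2 system: x ≈ -38.6, y ≈ -88.7 km.
Check against A (with the unrounded x, y): √(x²+y²) = 96.76 ≈ 96.73 km. ✓

(-38.6, -88.7)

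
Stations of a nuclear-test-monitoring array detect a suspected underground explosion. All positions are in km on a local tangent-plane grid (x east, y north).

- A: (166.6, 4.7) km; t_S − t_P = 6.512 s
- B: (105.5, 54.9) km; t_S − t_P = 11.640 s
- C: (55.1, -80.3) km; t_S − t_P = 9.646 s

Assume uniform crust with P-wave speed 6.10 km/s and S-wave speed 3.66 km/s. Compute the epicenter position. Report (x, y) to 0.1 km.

136.8 km east, -46.9 km north

Distance from S−P lag: d = Δt · v_P v_S / (v_P − v_S) = Δt · (6.10·3.66)/(6.10−3.66) ≈ 9.1500·Δt.
So d_A = 59.58, d_B = 106.51, d_C = 88.26 km.
Circle about each station: (x − 166.6)² + (y − 4.7)² = 59.58²; (x − 105.5)² + (y − 54.9)² = 106.51²; (x − 55.1)² + (y + 80.3)² = 88.26².
Subtracting the A equation from the B and C equations removes the quadratic terms:
-122.2 x + 100.4 y = -21427.99
-223.0 x − 170.0 y = -22533.60
Solving the 2×2 system: x ≈ 136.8, y ≈ -46.9 km.
Check against A (with the unrounded x, y): √((x − 166.6)²+(y − 4.7)²) = 59.59 ≈ 59.58 km. ✓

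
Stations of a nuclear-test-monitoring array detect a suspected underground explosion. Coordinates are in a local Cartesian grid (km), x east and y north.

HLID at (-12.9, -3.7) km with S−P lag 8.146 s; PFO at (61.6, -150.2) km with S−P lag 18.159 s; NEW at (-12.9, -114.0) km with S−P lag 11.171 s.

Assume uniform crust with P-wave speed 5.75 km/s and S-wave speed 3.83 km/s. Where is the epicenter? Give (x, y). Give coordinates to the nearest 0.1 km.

-104.1 km east, -24.0 km north

Distance from S−P lag: d = Δt · v_P v_S / (v_P − v_S) = Δt · (5.75·3.83)/(5.75−3.83) ≈ 11.4701·Δt.
So d_HLID = 93.44, d_PFO = 208.28, d_NEW = 128.13 km.
Circle about each station: (x + 12.9)² + (y + 3.7)² = 93.44²; (x − 61.6)² + (y + 150.2)² = 208.28²; (x + 12.9)² + (y + 114.0)² = 128.13².
Subtracting pairs of circle equations eliminates x²+y² and gives linear equations (the radical axes):
149.0 x − 293.0 y = -8475.02
0.0 x − 220.6 y = 5296.05
Solving the 2×2 system: x ≈ -104.1, y ≈ -24.0 km.
Check against HLID (with the unrounded x, y): √((x + 12.9)²+(y + 3.7)²) = 93.42 ≈ 93.44 km. ✓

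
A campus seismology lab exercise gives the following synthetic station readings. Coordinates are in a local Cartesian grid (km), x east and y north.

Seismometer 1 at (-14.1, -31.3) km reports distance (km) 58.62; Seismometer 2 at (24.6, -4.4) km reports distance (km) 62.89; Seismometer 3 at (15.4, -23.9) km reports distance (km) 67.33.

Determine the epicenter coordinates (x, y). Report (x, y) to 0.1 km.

(-31.1, 24.8)

Circle about each station: (x + 14.1)² + (y + 31.3)² = 58.62²; (x − 24.6)² + (y + 4.4)² = 62.89²; (x − 15.4)² + (y + 23.9)² = 67.33².
Subtracting the Seismometer 1 equation from the Seismometer 2 and Seismometer 3 equations removes the quadratic terms:
77.4 x + 53.8 y = -1072.83
59.0 x + 14.8 y = -1467.15
Solving the 2×2 system: x ≈ -31.1, y ≈ 24.8 km.
Check against Seismometer 1 (with the unrounded x, y): √((x + 14.1)²+(y + 31.3)²) = 58.59 ≈ 58.62 km. ✓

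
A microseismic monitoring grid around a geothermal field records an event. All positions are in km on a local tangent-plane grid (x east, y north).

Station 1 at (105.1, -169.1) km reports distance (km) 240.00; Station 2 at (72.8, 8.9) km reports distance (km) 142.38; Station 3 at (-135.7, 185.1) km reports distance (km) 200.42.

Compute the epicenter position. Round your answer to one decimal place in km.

Circle about each station: (x − 105.1)² + (y + 169.1)² = 240.00²; (x − 72.8)² + (y − 8.9)² = 142.38²; (x + 135.7)² + (y − 185.1)² = 200.42².
Subtracting the Station 1 equation from the Station 2 and Station 3 equations removes the quadratic terms:
-64.6 x + 356.0 y = 3066.17
-481.6 x + 708.4 y = 30467.50
Solving the 2×2 system: x ≈ -69.0, y ≈ -3.9 km.

(-69.0, -3.9)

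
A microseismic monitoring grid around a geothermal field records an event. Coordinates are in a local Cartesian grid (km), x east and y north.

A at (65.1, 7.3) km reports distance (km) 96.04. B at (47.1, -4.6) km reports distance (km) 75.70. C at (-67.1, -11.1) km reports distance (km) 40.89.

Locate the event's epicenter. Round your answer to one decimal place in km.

-27.1 km east, -19.6 km north

Circle about each station: (x − 65.1)² + (y − 7.3)² = 96.04²; (x − 47.1)² + (y + 4.6)² = 75.70²; (x + 67.1)² + (y + 11.1)² = 40.89².
Subtracting the A equation from the B and C equations removes the quadratic terms:
-36.0 x − 23.8 y = 1441.46
-264.4 x − 36.8 y = 7886.01
Solving the 2×2 system: x ≈ -27.1, y ≈ -19.6 km.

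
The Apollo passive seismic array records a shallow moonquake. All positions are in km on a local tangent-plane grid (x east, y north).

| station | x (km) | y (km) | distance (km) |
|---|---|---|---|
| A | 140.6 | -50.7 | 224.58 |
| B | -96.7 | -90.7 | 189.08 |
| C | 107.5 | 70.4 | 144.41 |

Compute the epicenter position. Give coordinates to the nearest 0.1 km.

x ≈ -35.8 km, y ≈ 88.3 km

Circle about each station: (x − 140.6)² + (y + 50.7)² = 224.58²; (x + 96.7)² + (y + 90.7)² = 189.08²; (x − 107.5)² + (y − 70.4)² = 144.41².
Subtracting the A equation from the B and C equations removes the quadratic terms:
-474.6 x − 80.0 y = 9923.46
-66.2 x + 242.2 y = 23755.49
Solving the 2×2 system: x ≈ -35.8, y ≈ 88.3 km.
Check against A (with the unrounded x, y): √((x − 140.6)²+(y + 50.7)²) = 224.58 ≈ 224.58 km. ✓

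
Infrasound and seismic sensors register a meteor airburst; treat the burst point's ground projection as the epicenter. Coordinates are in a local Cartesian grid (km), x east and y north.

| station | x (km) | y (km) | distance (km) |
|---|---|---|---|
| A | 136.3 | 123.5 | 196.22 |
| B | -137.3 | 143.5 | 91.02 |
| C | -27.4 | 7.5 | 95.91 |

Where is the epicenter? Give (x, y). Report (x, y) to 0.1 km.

Circle about each station: (x − 136.3)² + (y − 123.5)² = 196.22²; (x + 137.3)² + (y − 143.5)² = 91.02²; (x + 27.4)² + (y − 7.5)² = 95.91².
Subtracting the A equation from the B and C equations removes the quadratic terms:
-547.2 x + 40.0 y = 35831.25
-327.4 x − 232.0 y = -3719.37
Solving the 2×2 system: x ≈ -58.3, y ≈ 98.3 km.
Check against A (with the unrounded x, y): √((x − 136.3)²+(y − 123.5)²) = 196.22 ≈ 196.22 km. ✓

-58.3 km east, 98.3 km north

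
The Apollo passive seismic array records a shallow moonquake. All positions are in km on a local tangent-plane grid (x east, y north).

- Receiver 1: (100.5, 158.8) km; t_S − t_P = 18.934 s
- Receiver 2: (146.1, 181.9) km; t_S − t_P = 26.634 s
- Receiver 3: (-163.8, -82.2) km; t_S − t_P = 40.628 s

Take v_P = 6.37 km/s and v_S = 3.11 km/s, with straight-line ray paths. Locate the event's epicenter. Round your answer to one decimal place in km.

Distance from S−P lag: d = Δt · v_P v_S / (v_P − v_S) = Δt · (6.37·3.11)/(6.37−3.11) ≈ 6.0769·Δt.
So d_Receiver 1 = 115.06, d_Receiver 2 = 161.85, d_Receiver 3 = 246.89 km.
Circle about each station: (x − 100.5)² + (y − 158.8)² = 115.06²; (x − 146.1)² + (y − 181.9)² = 161.85²; (x + 163.8)² + (y + 82.2)² = 246.89².
Subtracting the Receiver 1 equation from the Receiver 2 and Receiver 3 equations removes the quadratic terms:
91.2 x + 46.2 y = 6158.51
-528.6 x − 482.0 y = -49446.28
Solving the 2×2 system: x ≈ 35.0, y ≈ 64.2 km.
Check against Receiver 1 (with the unrounded x, y): √((x − 100.5)²+(y − 158.8)²) = 115.06 ≈ 115.06 km. ✓

(35.0, 64.2)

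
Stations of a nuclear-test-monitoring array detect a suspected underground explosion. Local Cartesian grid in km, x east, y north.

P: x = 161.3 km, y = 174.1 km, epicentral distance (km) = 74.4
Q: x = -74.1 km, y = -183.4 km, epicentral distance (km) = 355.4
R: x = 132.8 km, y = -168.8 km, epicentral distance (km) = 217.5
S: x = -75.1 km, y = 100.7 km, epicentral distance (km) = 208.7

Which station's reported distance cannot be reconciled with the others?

R

Solve using three stations at a time. Using P, Q, S (subtract circle equations pairwise → linear system) gives (x, y) ≈ (133.6, 105.0).
Distances from that point to each station vs reported:
  P: calculated 74.4 vs reported 74.4 → residual 0.0 km
  Q: calculated 355.4 vs reported 355.4 → residual 0.0 km
  R: calculated 273.8 vs reported 217.5 → residual 56.3 km
  S: calculated 208.7 vs reported 208.7 → residual 0.0 km
P, Q, S are mutually consistent (residuals ≈ 0); R is off by 56.3 km.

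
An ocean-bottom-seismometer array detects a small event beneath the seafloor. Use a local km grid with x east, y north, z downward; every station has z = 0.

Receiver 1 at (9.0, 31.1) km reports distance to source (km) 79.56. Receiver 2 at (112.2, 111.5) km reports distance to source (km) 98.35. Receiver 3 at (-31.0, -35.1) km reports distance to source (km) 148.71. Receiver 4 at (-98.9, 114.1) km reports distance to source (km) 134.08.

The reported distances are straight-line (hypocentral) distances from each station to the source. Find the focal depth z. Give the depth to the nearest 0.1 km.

Each station gives a sphere (x−x_i)² + (y−y_i)² + z² = d_i² (stations at z=0).
Subtracting the Receiver 1 sphere from Receiver 2 and Receiver 3: z² cancels, leaving linear equations in x and y:
206.4 x + 160.8 y = 20629.95
-80.0 x − 132.4 y = -14640.07
Solving: x ≈ 26.085, y ≈ 94.813 km (keep extra digits for the depth step; rounded: 26.1, 94.8).
Then from the Receiver 1 sphere: z² = 79.56² − (x − 9.0)² − (y − 31.1)² with x = 26.085, y = 94.813, so z ≈ 44.481 ≈ 44.5 km.

depth ≈ 44.5 km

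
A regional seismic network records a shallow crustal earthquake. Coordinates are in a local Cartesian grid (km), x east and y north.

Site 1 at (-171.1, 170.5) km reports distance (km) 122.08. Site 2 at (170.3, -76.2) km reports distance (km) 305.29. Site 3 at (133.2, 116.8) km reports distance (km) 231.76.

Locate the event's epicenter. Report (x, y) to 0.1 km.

(-94.8, 75.2)

Circle about each station: (x + 171.1)² + (y − 170.5)² = 122.08²; (x − 170.3)² + (y + 76.2)² = 305.29²; (x − 133.2)² + (y − 116.8)² = 231.76².
Subtracting the Site 1 equation from the Site 2 and Site 3 equations removes the quadratic terms:
682.8 x − 493.4 y = -101835.39
608.6 x − 107.4 y = -65770.15
Solving the 2×2 system: x ≈ -94.8, y ≈ 75.2 km.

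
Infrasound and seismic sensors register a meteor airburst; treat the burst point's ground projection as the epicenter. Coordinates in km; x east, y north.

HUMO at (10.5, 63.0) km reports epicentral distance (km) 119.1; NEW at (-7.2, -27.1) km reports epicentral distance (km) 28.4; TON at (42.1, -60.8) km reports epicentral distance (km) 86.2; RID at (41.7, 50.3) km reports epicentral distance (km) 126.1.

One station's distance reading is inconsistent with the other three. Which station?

Solve using three stations at a time. Using HUMO, TON, RID (subtract circle equations pairwise → linear system) gives (x, y) ≈ (-42.2, -43.7).
Distances from that point to each station vs reported:
  HUMO: calculated 119.0 vs reported 119.1 → residual 0.1 km
  NEW: calculated 38.8 vs reported 28.4 → residual 10.4 km
  TON: calculated 86.1 vs reported 86.2 → residual 0.1 km
  RID: calculated 126.0 vs reported 126.1 → residual 0.1 km
HUMO, TON, RID are mutually consistent (residuals ≈ 0); NEW is off by 10.4 km.

NEW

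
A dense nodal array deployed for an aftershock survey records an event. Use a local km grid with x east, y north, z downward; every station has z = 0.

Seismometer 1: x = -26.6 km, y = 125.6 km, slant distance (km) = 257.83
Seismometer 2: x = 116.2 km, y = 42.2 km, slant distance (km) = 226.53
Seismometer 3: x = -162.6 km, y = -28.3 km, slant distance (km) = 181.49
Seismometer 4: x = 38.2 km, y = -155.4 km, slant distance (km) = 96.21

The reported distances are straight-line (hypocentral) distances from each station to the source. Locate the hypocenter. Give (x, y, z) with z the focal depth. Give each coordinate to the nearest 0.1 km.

x ≈ -23.2 km, y ≈ -123.4 km, depth ≈ 66.8 km

Each station gives a sphere (x−x_i)² + (y−y_i)² + z² = d_i² (stations at z=0).
Subtracting the Seismometer 1 sphere from Seismometer 2 and Seismometer 3: z² cancels, leaving linear equations in x and y:
285.6 x − 166.8 y = 13960.83
-272.0 x − 307.8 y = 44294.42
Solving: x ≈ -23.193, y ≈ -123.411 km (keep extra digits for the depth step; rounded: -23.2, -123.4).
Then from the Seismometer 1 sphere: z² = 257.83² − (x + 26.6)² − (y − 125.6)² with x = -23.193, y = -123.411, so z ≈ 66.770 ≈ 66.8 km.
Check against Seismometer 4 (with the unrounded solution): distance 96.18 ≈ 96.21 km. ✓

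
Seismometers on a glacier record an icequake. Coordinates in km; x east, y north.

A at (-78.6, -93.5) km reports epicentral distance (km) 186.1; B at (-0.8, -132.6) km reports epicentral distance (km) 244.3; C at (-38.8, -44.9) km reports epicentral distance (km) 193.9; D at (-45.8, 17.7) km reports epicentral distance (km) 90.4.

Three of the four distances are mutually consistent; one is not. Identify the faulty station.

C

Solve using three stations at a time. Using A, B, D (subtract circle equations pairwise → linear system) gives (x, y) ≈ (-97.8, 91.6).
Distances from that point to each station vs reported:
  A: calculated 186.1 vs reported 186.1 → residual 0.0 km
  B: calculated 244.3 vs reported 244.3 → residual 0.0 km
  C: calculated 148.7 vs reported 193.9 → residual 45.2 km
  D: calculated 90.4 vs reported 90.4 → residual 0.0 km
A, B, D are mutually consistent (residuals ≈ 0); C is off by 45.2 km.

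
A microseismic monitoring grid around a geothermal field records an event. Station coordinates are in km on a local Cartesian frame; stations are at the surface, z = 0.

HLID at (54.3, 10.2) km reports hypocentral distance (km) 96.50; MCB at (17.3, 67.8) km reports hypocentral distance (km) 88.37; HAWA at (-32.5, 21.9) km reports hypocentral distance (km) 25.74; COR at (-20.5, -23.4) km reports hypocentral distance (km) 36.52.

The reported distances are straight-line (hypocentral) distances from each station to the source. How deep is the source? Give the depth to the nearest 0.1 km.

Each station gives a sphere (x−x_i)² + (y−y_i)² + z² = d_i² (stations at z=0).
Subtracting the HLID sphere from MCB and HAWA: z² cancels, leaving linear equations in x and y:
-74.0 x + 115.2 y = 3346.59
-173.6 x + 23.4 y = 7133.03
Solving: x ≈ -40.697, y ≈ 2.908 km (keep extra digits for the depth step; rounded: -40.7, 2.9).
Then from the HLID sphere: z² = 96.50² − (x − 54.3)² − (y − 10.2)² with x = -40.697, y = 2.908, so z ≈ 15.318 ≈ 15.3 km.
Check against COR (with the unrounded solution): distance 36.53 ≈ 36.52 km. ✓

depth ≈ 15.3 km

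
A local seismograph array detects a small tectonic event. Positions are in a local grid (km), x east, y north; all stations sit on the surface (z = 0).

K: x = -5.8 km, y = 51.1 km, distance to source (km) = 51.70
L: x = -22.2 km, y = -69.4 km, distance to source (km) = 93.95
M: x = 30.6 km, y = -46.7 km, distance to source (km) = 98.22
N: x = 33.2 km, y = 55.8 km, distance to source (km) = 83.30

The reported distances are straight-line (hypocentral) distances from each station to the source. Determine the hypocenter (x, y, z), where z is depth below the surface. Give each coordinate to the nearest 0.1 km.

Each station gives a sphere (x−x_i)² + (y−y_i)² + z² = d_i² (stations at z=0).
Subtracting the K sphere from L and M: z² cancels, leaving linear equations in x and y:
-32.8 x − 241.0 y = -3489.36
72.8 x − 195.6 y = -6501.88
Solving: x ≈ -36.912, y ≈ 19.502 km (keep extra digits for the depth step; rounded: -36.9, 19.5).
Then from the K sphere: z² = 51.70² − (x + 5.8)² − (y − 51.1)² with x = -36.912, y = 19.502, so z ≈ 26.580 ≈ 26.6 km.

x ≈ -36.9 km, y ≈ 19.5 km, depth ≈ 26.6 km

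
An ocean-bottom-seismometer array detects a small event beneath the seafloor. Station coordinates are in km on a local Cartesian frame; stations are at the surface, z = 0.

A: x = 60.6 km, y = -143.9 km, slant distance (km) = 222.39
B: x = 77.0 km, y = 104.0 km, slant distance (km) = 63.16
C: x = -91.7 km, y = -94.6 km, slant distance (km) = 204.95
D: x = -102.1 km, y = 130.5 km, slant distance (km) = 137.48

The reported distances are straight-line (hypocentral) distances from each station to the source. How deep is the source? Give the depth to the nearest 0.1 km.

14.1 km

Each station gives a sphere (x−x_i)² + (y−y_i)² + z² = d_i² (stations at z=0).
Subtracting the A sphere from B and C: z² cancels, leaving linear equations in x and y:
32.8 x + 495.8 y = 37833.56
-304.6 x + 98.6 y = 431.29
Solving: x ≈ 22.797, y ≈ 74.800 km (keep extra digits for the depth step; rounded: 22.8, 74.8).
Then from the A sphere: z² = 222.39² − (x − 60.6)² − (y + 143.9)² with x = 22.797, y = 74.800, so z ≈ 14.091 ≈ 14.1 km.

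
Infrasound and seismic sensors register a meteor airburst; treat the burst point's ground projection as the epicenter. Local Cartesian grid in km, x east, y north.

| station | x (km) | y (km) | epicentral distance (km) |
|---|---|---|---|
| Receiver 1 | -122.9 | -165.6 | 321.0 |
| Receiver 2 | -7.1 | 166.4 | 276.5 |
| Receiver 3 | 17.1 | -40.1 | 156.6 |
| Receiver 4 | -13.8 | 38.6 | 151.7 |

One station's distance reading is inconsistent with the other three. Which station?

Receiver 4

Solve using three stations at a time. Using Receiver 1, Receiver 2, Receiver 3 (subtract circle equations pairwise → linear system) gives (x, y) ≈ (173.7, -42.8).
Distances from that point to each station vs reported:
  Receiver 1: calculated 321.0 vs reported 321.0 → residual 0.0 km
  Receiver 2: calculated 276.5 vs reported 276.5 → residual 0.0 km
  Receiver 3: calculated 156.6 vs reported 156.6 → residual 0.0 km
  Receiver 4: calculated 204.4 vs reported 151.7 → residual 52.7 km
Receiver 1, Receiver 2, Receiver 3 are mutually consistent (residuals ≈ 0); Receiver 4 is off by 52.7 km.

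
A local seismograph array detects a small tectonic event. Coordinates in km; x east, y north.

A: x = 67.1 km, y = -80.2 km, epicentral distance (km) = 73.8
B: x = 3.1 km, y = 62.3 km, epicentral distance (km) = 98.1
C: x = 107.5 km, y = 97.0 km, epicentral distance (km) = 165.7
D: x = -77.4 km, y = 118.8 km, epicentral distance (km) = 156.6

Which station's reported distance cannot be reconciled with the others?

D

Solve using three stations at a time. Using A, B, C (subtract circle equations pairwise → linear system) gives (x, y) ≈ (8.2, -35.7).
Distances from that point to each station vs reported:
  A: calculated 73.8 vs reported 73.8 → residual 0.0 km
  B: calculated 98.1 vs reported 98.1 → residual 0.0 km
  C: calculated 165.7 vs reported 165.7 → residual 0.0 km
  D: calculated 176.6 vs reported 156.6 → residual 20.0 km
A, B, C are mutually consistent (residuals ≈ 0); D is off by 20.0 km.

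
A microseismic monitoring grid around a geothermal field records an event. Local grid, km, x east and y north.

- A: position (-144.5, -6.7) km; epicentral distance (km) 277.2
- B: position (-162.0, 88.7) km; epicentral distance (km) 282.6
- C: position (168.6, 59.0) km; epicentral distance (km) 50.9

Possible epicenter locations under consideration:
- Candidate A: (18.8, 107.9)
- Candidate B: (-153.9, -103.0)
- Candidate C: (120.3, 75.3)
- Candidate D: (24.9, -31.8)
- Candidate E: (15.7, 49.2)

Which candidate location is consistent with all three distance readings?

Candidate C

For each candidate, compare |candidate − station| to the reported distance:
Candidate A: residuals A 77.7, B 100.8, C 106.7 → max 106.7 km
Candidate B: residuals A 180.4, B 90.7, C 310.0 → max 310.0 km
Candidate C: residuals A 0.0, B 0.0, C 0.1 → max 0.1 km
Candidate D: residuals A 106.0, B 60.2, C 119.1 → max 119.1 km
Candidate E: residuals A 107.5, B 100.6, C 102.3 → max 107.5 km
Only Candidate C has all residuals ≈ 0.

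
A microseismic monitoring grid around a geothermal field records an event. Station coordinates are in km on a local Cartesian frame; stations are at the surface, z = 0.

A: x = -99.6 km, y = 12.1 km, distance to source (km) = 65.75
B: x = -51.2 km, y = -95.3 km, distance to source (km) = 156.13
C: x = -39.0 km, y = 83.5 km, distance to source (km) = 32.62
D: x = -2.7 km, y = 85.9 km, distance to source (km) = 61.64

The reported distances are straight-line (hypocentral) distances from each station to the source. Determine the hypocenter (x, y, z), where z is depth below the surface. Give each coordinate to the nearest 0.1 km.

x ≈ -56.9 km, y ≈ 60.1 km, depth ≈ 14.0 km

Each station gives a sphere (x−x_i)² + (y−y_i)² + z² = d_i² (stations at z=0).
Subtracting the A sphere from B and C: z² cancels, leaving linear equations in x and y:
96.8 x − 214.8 y = -18416.55
121.2 x + 142.8 y = 1685.68
Solving: x ≈ -56.899, y ≈ 60.097 km (keep extra digits for the depth step; rounded: -56.9, 60.1).
Then from the A sphere: z² = 65.75² − (x + 99.6)² − (y − 12.1)² with x = -56.899, y = 60.097, so z ≈ 13.999 ≈ 14.0 km.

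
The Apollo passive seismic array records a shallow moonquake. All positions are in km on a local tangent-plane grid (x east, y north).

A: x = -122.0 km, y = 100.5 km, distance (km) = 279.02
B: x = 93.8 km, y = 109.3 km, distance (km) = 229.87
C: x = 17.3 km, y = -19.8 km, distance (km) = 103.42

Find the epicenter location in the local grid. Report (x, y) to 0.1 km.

Circle about each station: (x + 122.0)² + (y − 100.5)² = 279.02²; (x − 93.8)² + (y − 109.3)² = 229.87²; (x − 17.3)² + (y + 19.8)² = 103.42².
Subtracting the A equation from the B and C equations removes the quadratic terms:
431.6 x + 17.6 y = 20772.62
278.6 x − 240.6 y = 42863.54
Solving the 2×2 system: x ≈ 52.9, y ≈ -116.9 km.
Check against A (with the unrounded x, y): √((x + 122.0)²+(y − 100.5)²) = 279.02 ≈ 279.02 km. ✓

52.9 km east, -116.9 km north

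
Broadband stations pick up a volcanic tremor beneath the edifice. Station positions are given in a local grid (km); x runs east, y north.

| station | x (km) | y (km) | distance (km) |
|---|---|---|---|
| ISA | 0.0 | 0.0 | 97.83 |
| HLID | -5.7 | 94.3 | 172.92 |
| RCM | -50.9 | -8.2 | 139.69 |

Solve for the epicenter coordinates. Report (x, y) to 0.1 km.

Circle about each station: x² + y² = 97.83²; (x + 5.7)² + (y − 94.3)² = 172.92²; (x + 50.9)² + (y + 8.2)² = 139.69².
Subtracting the ISA equation from the HLID and RCM equations removes the quadratic terms:
-11.4 x + 188.6 y = -11405.64
-101.8 x − 16.4 y = -7284.54
Solving the 2×2 system: x ≈ 80.5, y ≈ -55.6 km.

(80.5, -55.6)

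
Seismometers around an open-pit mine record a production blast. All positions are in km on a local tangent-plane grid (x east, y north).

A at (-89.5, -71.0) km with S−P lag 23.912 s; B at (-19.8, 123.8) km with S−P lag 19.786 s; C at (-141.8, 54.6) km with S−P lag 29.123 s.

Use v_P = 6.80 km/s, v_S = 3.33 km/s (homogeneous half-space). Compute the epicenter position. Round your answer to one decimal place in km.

Distance from S−P lag: d = Δt · v_P v_S / (v_P − v_S) = Δt · (6.80·3.33)/(6.80−3.33) ≈ 6.5256·Δt.
So d_A = 156.04, d_B = 129.12, d_C = 190.05 km.
Circle about each station: (x + 89.5)² + (y + 71.0)² = 156.04²; (x + 19.8)² + (y − 123.8)² = 129.12²; (x + 141.8)² + (y − 54.6)² = 190.05².
Subtracting pairs of circle equations eliminates x²+y² and gives linear equations (the radical axes):
139.4 x + 389.6 y = 10343.74
-104.6 x + 251.2 y = -1733.37
Solving the 2×2 system: x ≈ 43.2, y ≈ 11.1 km.

x ≈ 43.2 km, y ≈ 11.1 km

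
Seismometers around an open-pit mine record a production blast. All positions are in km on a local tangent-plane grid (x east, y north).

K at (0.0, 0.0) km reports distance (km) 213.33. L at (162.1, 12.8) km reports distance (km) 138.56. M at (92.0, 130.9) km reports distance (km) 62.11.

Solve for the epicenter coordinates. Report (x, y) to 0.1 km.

Circle about each station: x² + y² = 213.33²; (x − 162.1)² + (y − 12.8)² = 138.56²; (x − 92.0)² + (y − 130.9)² = 62.11².
Subtracting the K equation from the L and M equations removes the quadratic terms:
324.2 x + 25.6 y = 52751.07
184.0 x + 261.8 y = 67250.85
Solving the 2×2 system: x ≈ 150.8, y ≈ 150.9 km.

150.8 km east, 150.9 km north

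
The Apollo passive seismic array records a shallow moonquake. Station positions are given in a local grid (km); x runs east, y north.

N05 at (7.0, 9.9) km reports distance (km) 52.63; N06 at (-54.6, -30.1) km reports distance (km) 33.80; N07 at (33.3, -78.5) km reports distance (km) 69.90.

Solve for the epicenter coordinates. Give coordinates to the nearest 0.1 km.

Circle about each station: (x − 7.0)² + (y − 9.9)² = 52.63²; (x + 54.6)² + (y + 30.1)² = 33.80²; (x − 33.3)² + (y + 78.5)² = 69.90².
Subtracting pairs of circle equations eliminates x²+y² and gives linear equations (the radical axes):
-123.2 x − 80.0 y = 5367.64
52.6 x − 176.8 y = 5008.04
Solving the 2×2 system: x ≈ -21.1, y ≈ -34.6 km.

x ≈ -21.1 km, y ≈ -34.6 km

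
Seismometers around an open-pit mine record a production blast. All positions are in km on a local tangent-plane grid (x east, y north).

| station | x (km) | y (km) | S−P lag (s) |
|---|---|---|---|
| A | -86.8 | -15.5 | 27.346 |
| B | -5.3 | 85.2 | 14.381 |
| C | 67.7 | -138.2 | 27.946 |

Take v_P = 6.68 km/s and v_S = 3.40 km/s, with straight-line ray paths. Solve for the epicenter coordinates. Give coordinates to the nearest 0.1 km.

89.3 km east, 54.1 km north

Distance from S−P lag: d = Δt · v_P v_S / (v_P − v_S) = Δt · (6.68·3.40)/(6.68−3.40) ≈ 6.9244·Δt.
So d_A = 189.35, d_B = 99.58, d_C = 193.51 km.
Circle about each station: (x + 86.8)² + (y + 15.5)² = 189.35²; (x + 5.3)² + (y − 85.2)² = 99.58²; (x − 67.7)² + (y + 138.2)² = 193.51².
Subtracting the A equation from the B and C equations removes the quadratic terms:
163.0 x + 201.4 y = 25449.89
309.0 x − 245.4 y = 14315.34
Solving the 2×2 system: x ≈ 89.3, y ≈ 54.1 km.
Check against A (with the unrounded x, y): √((x + 86.8)²+(y + 15.5)²) = 189.35 ≈ 189.35 km. ✓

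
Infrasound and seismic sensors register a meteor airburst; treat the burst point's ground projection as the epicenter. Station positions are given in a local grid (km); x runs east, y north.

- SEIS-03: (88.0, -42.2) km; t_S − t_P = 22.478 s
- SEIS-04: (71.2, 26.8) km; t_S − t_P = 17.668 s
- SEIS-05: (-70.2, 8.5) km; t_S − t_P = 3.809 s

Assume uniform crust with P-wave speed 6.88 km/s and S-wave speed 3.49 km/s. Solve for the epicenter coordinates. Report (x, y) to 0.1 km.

x ≈ -53.9 km, y ≈ 30.0 km

Distance from S−P lag: d = Δt · v_P v_S / (v_P − v_S) = Δt · (6.88·3.49)/(6.88−3.49) ≈ 7.0829·Δt.
So d_SEIS-03 = 159.21, d_SEIS-04 = 125.14, d_SEIS-05 = 26.98 km.
Circle about each station: (x − 88.0)² + (y + 42.2)² = 159.21²; (x − 71.2)² + (y − 26.8)² = 125.14²; (x + 70.2)² + (y − 8.5)² = 26.98².
Subtracting the SEIS-03 equation from the SEIS-04 and SEIS-05 equations removes the quadratic terms:
-33.6 x + 138.0 y = 5950.64
-316.4 x + 101.4 y = 20095.35
Solving the 2×2 system: x ≈ -53.9, y ≈ 30.0 km.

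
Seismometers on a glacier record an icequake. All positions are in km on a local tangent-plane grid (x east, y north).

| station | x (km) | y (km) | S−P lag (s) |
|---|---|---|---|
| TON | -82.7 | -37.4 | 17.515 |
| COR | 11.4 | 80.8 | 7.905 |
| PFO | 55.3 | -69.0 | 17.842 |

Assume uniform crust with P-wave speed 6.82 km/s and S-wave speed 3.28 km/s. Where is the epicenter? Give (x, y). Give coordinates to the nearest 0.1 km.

Distance from S−P lag: d = Δt · v_P v_S / (v_P − v_S) = Δt · (6.82·3.28)/(6.82−3.28) ≈ 6.3191·Δt.
So d_TON = 110.68, d_COR = 49.95, d_PFO = 112.75 km.
Circle about each station: (x + 82.7)² + (y + 37.4)² = 110.68²; (x − 11.4)² + (y − 80.8)² = 49.95²; (x − 55.3)² + (y + 69.0)² = 112.75².
Subtracting pairs of circle equations eliminates x²+y² and gives linear equations (the radical axes):
188.2 x + 236.4 y = 8175.61
276.0 x − 63.2 y = -881.46
Solving the 2×2 system: x ≈ 4.0, y ≈ 31.4 km.

x ≈ 4.0 km, y ≈ 31.4 km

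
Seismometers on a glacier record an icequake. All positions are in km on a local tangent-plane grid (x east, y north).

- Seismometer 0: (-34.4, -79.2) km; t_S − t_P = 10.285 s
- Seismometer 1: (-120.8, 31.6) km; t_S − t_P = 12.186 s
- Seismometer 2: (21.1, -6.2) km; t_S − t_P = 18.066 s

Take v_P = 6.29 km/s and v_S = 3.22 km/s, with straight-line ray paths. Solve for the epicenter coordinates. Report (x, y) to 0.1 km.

x ≈ -92.1 km, y ≈ -43.5 km

Distance from S−P lag: d = Δt · v_P v_S / (v_P − v_S) = Δt · (6.29·3.22)/(6.29−3.22) ≈ 6.5973·Δt.
So d_Seismometer 0 = 67.85, d_Seismometer 1 = 80.40, d_Seismometer 2 = 119.19 km.
Circle about each station: (x + 34.4)² + (y + 79.2)² = 67.85²; (x + 120.8)² + (y − 31.6)² = 80.40²; (x − 21.1)² + (y + 6.2)² = 119.19².
Subtracting pairs of circle equations eliminates x²+y² and gives linear equations (the radical axes):
-172.8 x + 221.6 y = 6274.66
111.0 x + 146.0 y = -16574.98
Solving the 2×2 system: x ≈ -92.1, y ≈ -43.5 km.
Check against Seismometer 0 (with the unrounded x, y): √((x + 34.4)²+(y + 79.2)²) = 67.85 ≈ 67.85 km. ✓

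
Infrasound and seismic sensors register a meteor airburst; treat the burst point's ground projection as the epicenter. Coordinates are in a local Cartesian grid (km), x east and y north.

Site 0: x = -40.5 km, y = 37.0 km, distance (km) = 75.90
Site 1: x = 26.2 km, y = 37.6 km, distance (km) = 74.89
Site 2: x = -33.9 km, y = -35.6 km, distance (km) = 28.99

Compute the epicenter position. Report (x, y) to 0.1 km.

Circle about each station: (x + 40.5)² + (y − 37.0)² = 75.90²; (x − 26.2)² + (y − 37.6)² = 74.89²; (x + 33.9)² + (y + 35.6)² = 28.99².
Subtracting the Site 0 equation from the Site 1 and Site 2 equations removes the quadratic terms:
133.4 x + 1.2 y = -756.75
13.2 x − 145.2 y = 4327.71
Solving the 2×2 system: x ≈ -5.4, y ≈ -30.3 km.
Check against Site 0 (with the unrounded x, y): √((x + 40.5)²+(y − 37.0)²) = 75.90 ≈ 75.90 km. ✓

x ≈ -5.4 km, y ≈ -30.3 km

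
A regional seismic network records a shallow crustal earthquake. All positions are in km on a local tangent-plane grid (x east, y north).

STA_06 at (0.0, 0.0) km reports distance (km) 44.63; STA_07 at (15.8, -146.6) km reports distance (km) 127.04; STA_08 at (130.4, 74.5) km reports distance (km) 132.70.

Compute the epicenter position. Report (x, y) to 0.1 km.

Circle about each station: x² + y² = 44.63²; (x − 15.8)² + (y + 146.6)² = 127.04²; (x − 130.4)² + (y − 74.5)² = 132.70².
Subtracting pairs of circle equations eliminates x²+y² and gives linear equations (the radical axes):
31.6 x − 293.2 y = 7593.88
260.8 x + 149.0 y = 6936.96
Solving the 2×2 system: x ≈ 39.0, y ≈ -21.7 km.

x ≈ 39.0 km, y ≈ -21.7 km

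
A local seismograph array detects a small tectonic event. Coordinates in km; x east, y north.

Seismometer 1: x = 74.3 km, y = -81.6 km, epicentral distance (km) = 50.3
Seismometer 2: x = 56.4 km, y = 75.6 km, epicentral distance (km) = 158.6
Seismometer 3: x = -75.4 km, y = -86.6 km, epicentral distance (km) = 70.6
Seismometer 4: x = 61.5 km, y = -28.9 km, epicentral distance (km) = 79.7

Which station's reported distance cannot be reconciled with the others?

Seismometer 1

Solve using three stations at a time. Using Seismometer 2, Seismometer 3, Seismometer 4 (subtract circle equations pairwise → linear system) gives (x, y) ≈ (-6.9, -69.8).
Distances from that point to each station vs reported:
  Seismometer 1: calculated 82.0 vs reported 50.3 → residual 31.7 km
  Seismometer 2: calculated 158.6 vs reported 158.6 → residual 0.0 km
  Seismometer 3: calculated 70.6 vs reported 70.6 → residual 0.0 km
  Seismometer 4: calculated 79.7 vs reported 79.7 → residual 0.0 km
Seismometer 2, Seismometer 3, Seismometer 4 are mutually consistent (residuals ≈ 0); Seismometer 1 is off by 31.7 km.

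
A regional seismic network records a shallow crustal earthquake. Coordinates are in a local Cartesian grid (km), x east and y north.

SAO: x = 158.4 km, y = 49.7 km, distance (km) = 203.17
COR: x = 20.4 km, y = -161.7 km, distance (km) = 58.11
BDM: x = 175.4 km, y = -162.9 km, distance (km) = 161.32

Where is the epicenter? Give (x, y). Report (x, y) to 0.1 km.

Circle about each station: (x − 158.4)² + (y − 49.7)² = 203.17²; (x − 20.4)² + (y + 161.7)² = 58.11²; (x − 175.4)² + (y + 162.9)² = 161.32².
Subtracting pairs of circle equations eliminates x²+y² and gives linear equations (the radical axes):
-276.0 x − 422.8 y = 36903.68
34.0 x − 425.2 y = 44994.83
Solving the 2×2 system: x ≈ 25.3, y ≈ -103.8 km.
Check against SAO (with the unrounded x, y): √((x − 158.4)²+(y − 49.7)²) = 203.17 ≈ 203.17 km. ✓

25.3 km east, -103.8 km north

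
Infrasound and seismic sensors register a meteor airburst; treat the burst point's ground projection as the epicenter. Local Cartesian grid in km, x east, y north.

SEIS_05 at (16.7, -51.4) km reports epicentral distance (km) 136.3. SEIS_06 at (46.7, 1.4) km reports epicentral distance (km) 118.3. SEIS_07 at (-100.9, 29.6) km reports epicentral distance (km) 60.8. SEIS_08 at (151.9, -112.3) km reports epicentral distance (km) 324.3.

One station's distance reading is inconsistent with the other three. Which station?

Solve using three stations at a time. Using SEIS_05, SEIS_06, SEIS_07 (subtract circle equations pairwise → linear system) gives (x, y) ≈ (-52.3, 66.1).
Distances from that point to each station vs reported:
  SEIS_05: calculated 136.3 vs reported 136.3 → residual 0.0 km
  SEIS_06: calculated 118.3 vs reported 118.3 → residual 0.0 km
  SEIS_07: calculated 60.8 vs reported 60.8 → residual 0.0 km
  SEIS_08: calculated 271.2 vs reported 324.3 → residual 53.1 km
SEIS_05, SEIS_06, SEIS_07 are mutually consistent (residuals ≈ 0); SEIS_08 is off by 53.1 km.

SEIS_08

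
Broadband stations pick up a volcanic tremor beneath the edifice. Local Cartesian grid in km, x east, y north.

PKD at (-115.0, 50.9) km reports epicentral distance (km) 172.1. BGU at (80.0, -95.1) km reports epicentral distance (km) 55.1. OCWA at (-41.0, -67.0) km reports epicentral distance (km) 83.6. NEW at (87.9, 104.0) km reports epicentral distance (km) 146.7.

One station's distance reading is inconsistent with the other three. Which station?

BGU

Solve using three stations at a time. Using PKD, OCWA, NEW (subtract circle equations pairwise → linear system) gives (x, y) ≈ (35.3, -32.9).
Distances from that point to each station vs reported:
  PKD: calculated 172.1 vs reported 172.1 → residual 0.0 km
  BGU: calculated 76.6 vs reported 55.1 → residual 21.5 km
  OCWA: calculated 83.6 vs reported 83.6 → residual 0.0 km
  NEW: calculated 146.7 vs reported 146.7 → residual 0.0 km
PKD, OCWA, NEW are mutually consistent (residuals ≈ 0); BGU is off by 21.5 km.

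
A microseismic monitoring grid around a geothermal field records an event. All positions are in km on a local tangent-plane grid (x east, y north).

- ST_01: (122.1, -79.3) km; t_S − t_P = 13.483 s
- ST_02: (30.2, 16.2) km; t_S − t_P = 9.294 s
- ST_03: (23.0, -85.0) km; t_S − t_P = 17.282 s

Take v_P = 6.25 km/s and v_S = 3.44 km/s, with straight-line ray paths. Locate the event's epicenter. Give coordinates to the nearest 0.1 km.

Distance from S−P lag: d = Δt · v_P v_S / (v_P − v_S) = Δt · (6.25·3.44)/(6.25−3.44) ≈ 7.6512·Δt.
So d_ST_01 = 103.16, d_ST_02 = 71.11, d_ST_03 = 132.23 km.
Circle about each station: (x − 122.1)² + (y + 79.3)² = 103.16²; (x − 30.2)² + (y − 16.2)² = 71.11²; (x − 23.0)² + (y + 85.0)² = 132.23².
Subtracting pairs of circle equations eliminates x²+y² and gives linear equations (the radical axes):
-183.8 x + 191.0 y = -14437.07
-198.2 x − 11.4 y = -20285.69
Solving the 2×2 system: x ≈ 101.1, y ≈ 21.7 km.
Check against ST_01 (with the unrounded x, y): √((x − 122.1)²+(y + 79.3)²) = 103.16 ≈ 103.16 km. ✓

x ≈ 101.1 km, y ≈ 21.7 km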